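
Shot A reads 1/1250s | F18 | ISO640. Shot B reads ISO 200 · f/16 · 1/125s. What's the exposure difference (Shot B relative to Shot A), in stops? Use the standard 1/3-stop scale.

Aperture: f/18 → f/16 — 1/3 stop wider (brighter).
Shutter speed: 1/1250 → 1/1000 → 1/800 → 1/640 → 1/500 → 1/400 → 1/320 → 1/250 → 1/200 → 1/160 → 1/125 — 3 1/3 stops longer (brighter).
ISO: 640 → 500 → 400 → 320 → 250 → 200 — 1 2/3 stops dropped (darker).
Net: +1/3 +3 1/3 −1 2/3 = +2 stops.

2 stops brighter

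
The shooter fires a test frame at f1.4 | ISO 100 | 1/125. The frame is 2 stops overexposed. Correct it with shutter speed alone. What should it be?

1/500s

Overexposed by 2 stops → need 2 stops darker.
Shutter speed: 1/125 → 1/250 → 1/500.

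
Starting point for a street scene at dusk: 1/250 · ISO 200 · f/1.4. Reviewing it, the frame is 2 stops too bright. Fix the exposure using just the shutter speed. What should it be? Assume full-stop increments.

Overexposed by 2 stops → need 2 stops darker.
Shutter speed: 1/250 → 1/500 → 1/1000.

1/1000s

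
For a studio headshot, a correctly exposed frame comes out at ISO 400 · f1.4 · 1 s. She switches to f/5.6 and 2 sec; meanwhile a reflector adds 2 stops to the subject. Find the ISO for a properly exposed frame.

ISO 800

Scene light: 2 stops brighter.
Aperture: f/1.4 → f/2 → f/2.8 → f/4 → f/5.6 — 4 stops smaller aperture (darker).
Shutter speed: 1 → 2 — 1 stop slower (brighter).
Net so far: 1 stop darker. ISO: 400 → 800.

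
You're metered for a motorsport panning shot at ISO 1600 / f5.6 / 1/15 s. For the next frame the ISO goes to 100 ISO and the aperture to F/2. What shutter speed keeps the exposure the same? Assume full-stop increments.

ISO: 1600 → 800 → 400 → 200 → 100 — 4 stops dropped (darker).
Aperture: f/5.6 → f/4 → f/2.8 → f/2 — 3 stops wider (brighter).
Net change so far: 1 stop darker. Offset with the shutter speed: 1/15 → 1/8.

1/8s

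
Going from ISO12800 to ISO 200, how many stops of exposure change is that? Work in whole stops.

12800 → 6400 → 3200 → 1600 → 800 → 400 → 200 — count the steps: 6 stops.

6 stops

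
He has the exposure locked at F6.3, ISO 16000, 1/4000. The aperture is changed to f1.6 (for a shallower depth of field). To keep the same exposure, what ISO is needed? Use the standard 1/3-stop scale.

ISO 1000

Aperture: f/6.3 → f/5.6 → f/5 → f/4.5 → f/4 → f/3.5 → f/3.2 → f/2.8 → f/2.5 → f/2.2 → f/2 → f/1.8 → f/1.6 — 4 stops larger aperture (brighter).
Need 4 stops darker from the ISO: 16000 → 12800 → 10000 → 8000 → 6400 → 5000 → 4000 → 3200 → 2500 → 2000 → 1600 → 1250 → 1000.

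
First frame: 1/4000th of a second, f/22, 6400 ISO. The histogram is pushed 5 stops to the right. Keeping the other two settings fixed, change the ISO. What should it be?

ISO 200

Overexposed by 5 stops → need 5 stops darker.
ISO: 6400 → 3200 → 1600 → 800 → 400 → 200.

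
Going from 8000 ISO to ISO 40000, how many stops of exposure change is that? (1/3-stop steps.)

2 1/3 stops

8000 → 10000 → 12800 → 16000 → 20000 → 25600 → 32000 → 40000 — count the steps: 7 third-stops = 2 1/3 stops.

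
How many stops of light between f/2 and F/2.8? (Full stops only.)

f/2 → f/2.8 — count the steps: 1 stop.

1 stop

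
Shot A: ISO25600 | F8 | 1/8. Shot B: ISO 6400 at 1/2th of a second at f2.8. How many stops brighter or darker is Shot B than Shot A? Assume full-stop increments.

Aperture: f/8 → f/5.6 → f/4 → f/2.8 — 3 stops wider (brighter).
Shutter speed: 1/8 → 1/4 → 1/2 — 2 stops longer (brighter).
ISO: 25600 → 12800 → 6400 — 2 stops lower (darker).
Net: +3 +2 −2 = +3 stops.

3 stops brighter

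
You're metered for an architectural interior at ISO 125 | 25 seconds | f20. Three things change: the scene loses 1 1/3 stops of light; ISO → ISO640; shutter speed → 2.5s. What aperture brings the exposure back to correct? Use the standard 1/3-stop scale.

Scene light: 1 1/3 stops darker.
ISO: 125 → 160 → 200 → 250 → 320 → 400 → 500 → 640 — 2 1/3 stops raised (brighter).
Shutter speed: 25 → 20 → 15 → 13 → 10 → 8 → 6 → 5 → 4 → 3.2 → 2.5 — 3 1/3 stops faster (darker).
Net so far: 2 1/3 stops darker. Aperture: f/20 → f/18 → f/16 → f/14 → f/13 → f/11 → f/10 → f/9.

f/9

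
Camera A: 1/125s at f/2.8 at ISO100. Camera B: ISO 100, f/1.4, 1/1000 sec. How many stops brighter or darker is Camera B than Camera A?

Aperture: f/2.8 → f/2 → f/1.4 — 2 stops opened up (brighter).
Shutter speed: 1/125 → 1/250 → 1/500 → 1/1000 — 3 stops shorter (darker).
ISO: unchanged.
Net: +2 −3 = −1 stop.

1 stop darker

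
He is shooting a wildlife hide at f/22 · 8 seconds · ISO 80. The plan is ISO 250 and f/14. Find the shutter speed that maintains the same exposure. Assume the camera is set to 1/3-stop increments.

1 s

ISO: 80 → 100 → 125 → 160 → 200 → 250 — 1 2/3 stops higher (brighter).
Aperture: f/22 → f/20 → f/18 → f/16 → f/14 — 1 1/3 stops opened up (brighter).
Net change so far: 3 stops brighter. Offset with the shutter speed: 8 → 6 → 5 → 4 → 3.2 → 2.5 → 2 → 1.6 → 1.3 → 1.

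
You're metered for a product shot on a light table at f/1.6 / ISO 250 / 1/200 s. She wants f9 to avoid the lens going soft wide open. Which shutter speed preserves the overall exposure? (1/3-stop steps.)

1/6s

Aperture: f/1.6 → f/1.8 → f/2 → f/2.2 → f/2.5 → f/2.8 → f/3.2 → f/3.5 → f/4 → f/4.5 → f/5 → f/5.6 → f/6.3 → f/7.1 → f/8 → f/9 — 5 stops smaller aperture (darker).
Need 5 stops brighter from the shutter speed: 1/200 → 1/160 → 1/125 → 1/100 → 1/80 → 1/60 → 1/50 → 1/40 → 1/30 → 1/25 → 1/20 → 1/15 → 1/13 → 1/10 → 1/8 → 1/6.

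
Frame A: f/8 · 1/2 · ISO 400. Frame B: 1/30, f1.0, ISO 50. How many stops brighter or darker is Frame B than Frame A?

1 stop darker

Aperture: f/8 → f/5.6 → f/4 → f/2.8 → f/2 → f/1.4 → f/1.0 — 6 stops wider (brighter).
Shutter speed: 1/2 → 1/4 → 1/8 → 1/15 → 1/30 — 4 stops shorter (darker).
ISO: 400 → 200 → 100 → 50 — 3 stops dropped (darker).
Net: +6 −4 −3 = −1 stop.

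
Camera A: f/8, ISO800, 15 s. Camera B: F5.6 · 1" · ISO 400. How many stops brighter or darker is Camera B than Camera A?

4 stops darker

Aperture: f/8 → f/5.6 — 1 stop opened up (brighter).
Shutter speed: 15 → 8 → 4 → 2 → 1 — 4 stops shorter (darker).
ISO: 800 → 400 — 1 stop lower (darker).
Net: +1 −4 −1 = −4 stops.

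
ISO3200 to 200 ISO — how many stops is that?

4 stops

3200 → 1600 → 800 → 400 → 200 — count the steps: 4 stops.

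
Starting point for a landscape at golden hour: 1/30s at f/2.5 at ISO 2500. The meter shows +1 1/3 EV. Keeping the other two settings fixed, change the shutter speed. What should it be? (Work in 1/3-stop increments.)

Overexposed by 1 1/3 stops → need 1 1/3 stops darker.
Shutter speed: 1/30 → 1/40 → 1/50 → 1/60 → 1/80.

1/80s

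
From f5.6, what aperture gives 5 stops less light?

Aperture: f/5.6 → f/8 → f/11 → f/16 → f/22 → f/32 — 5 stops stopped down (darker).

f/32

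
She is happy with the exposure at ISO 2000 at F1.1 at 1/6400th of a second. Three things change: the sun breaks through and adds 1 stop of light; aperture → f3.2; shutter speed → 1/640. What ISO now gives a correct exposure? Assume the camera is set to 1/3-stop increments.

Scene light: 1 stop brighter.
Aperture: f/1.1 → f/1.2 → f/1.4 → f/1.6 → f/1.8 → f/2 → f/2.2 → f/2.5 → f/2.8 → f/3.2 — 3 stops stopped down (darker).
Shutter speed: 1/6400 → 1/5000 → 1/4000 → 1/3200 → 1/2500 → 1/2000 → 1/1600 → 1/1250 → 1/1000 → 1/800 → 1/640 — 3 1/3 stops slower (brighter).
Net so far: 1 1/3 stops brighter. ISO: 2000 → 1600 → 1250 → 1000 → 800.

ISO 800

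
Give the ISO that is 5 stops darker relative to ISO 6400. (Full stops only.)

ISO: 6400 → 3200 → 1600 → 800 → 400 → 200 — 5 stops dropped (darker).

ISO 200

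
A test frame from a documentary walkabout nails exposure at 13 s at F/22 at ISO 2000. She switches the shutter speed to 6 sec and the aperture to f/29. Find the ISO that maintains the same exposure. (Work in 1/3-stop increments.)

Shutter speed: 13 → 10 → 8 → 6 — 1 stop shorter (darker).
Aperture: f/22 → f/25 → f/29 — 2/3 stop stopped down (darker).
Net change so far: 1 2/3 stops darker. Offset with the ISO: 2000 → 2500 → 3200 → 4000 → 5000 → 6400.

ISO 6400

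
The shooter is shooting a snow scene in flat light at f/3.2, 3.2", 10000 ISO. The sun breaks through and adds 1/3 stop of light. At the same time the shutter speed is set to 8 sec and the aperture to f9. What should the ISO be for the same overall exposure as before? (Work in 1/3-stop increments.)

ISO 25600

Scene light: 1/3 stop brighter.
Shutter speed: 3.2 → 4 → 5 → 6 → 8 — 1 1/3 stops slower (brighter).
Aperture: f/3.2 → f/3.5 → f/4 → f/4.5 → f/5 → f/5.6 → f/6.3 → f/7.1 → f/8 → f/9 — 3 stops narrower (darker).
Net so far: 1 1/3 stops darker. ISO: 10000 → 12800 → 16000 → 20000 → 25600.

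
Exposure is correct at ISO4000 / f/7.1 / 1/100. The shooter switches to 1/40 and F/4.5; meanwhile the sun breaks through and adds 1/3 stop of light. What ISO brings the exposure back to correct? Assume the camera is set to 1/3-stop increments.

Scene light: 1/3 stop brighter.
Shutter speed: 1/100 → 1/80 → 1/60 → 1/50 → 1/40 — 1 1/3 stops longer (brighter).
Aperture: f/7.1 → f/6.3 → f/5.6 → f/5 → f/4.5 — 1 1/3 stops opened up (brighter).
Net so far: 3 stops brighter. ISO: 4000 → 3200 → 2500 → 2000 → 1600 → 1250 → 1000 → 800 → 640 → 500.

ISO 500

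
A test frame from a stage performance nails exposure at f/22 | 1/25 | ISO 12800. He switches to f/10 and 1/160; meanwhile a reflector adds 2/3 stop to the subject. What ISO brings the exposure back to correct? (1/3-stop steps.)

ISO 10000

Scene light: 2/3 stop brighter.
Aperture: f/22 → f/20 → f/18 → f/16 → f/14 → f/13 → f/11 → f/10 — 2 1/3 stops larger aperture (brighter).
Shutter speed: 1/25 → 1/30 → 1/40 → 1/50 → 1/60 → 1/80 → 1/100 → 1/125 → 1/160 — 2 2/3 stops shorter (darker).
Net so far: 1/3 stop brighter. ISO: 12800 → 10000.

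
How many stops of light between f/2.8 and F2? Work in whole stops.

f/2.8 → f/2 — count the steps: 1 stop.

1 stop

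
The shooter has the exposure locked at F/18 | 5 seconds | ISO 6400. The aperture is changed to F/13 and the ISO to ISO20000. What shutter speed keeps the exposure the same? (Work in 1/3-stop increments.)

0.8 s

Aperture: f/18 → f/16 → f/14 → f/13 — 1 stop wider (brighter).
ISO: 6400 → 8000 → 10000 → 12800 → 16000 → 20000 — 1 2/3 stops higher (brighter).
Net change so far: 2 2/3 stops brighter. Offset with the shutter speed: 5 → 4 → 3.2 → 2.5 → 2 → 1.6 → 1.3 → 1 → 0.8.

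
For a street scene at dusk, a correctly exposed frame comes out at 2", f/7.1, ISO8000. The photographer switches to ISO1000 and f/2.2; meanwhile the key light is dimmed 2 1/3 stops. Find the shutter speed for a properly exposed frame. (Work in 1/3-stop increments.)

Scene light: 2 1/3 stops darker.
ISO: 8000 → 6400 → 5000 → 4000 → 3200 → 2500 → 2000 → 1600 → 1250 → 1000 — 3 stops dropped (darker).
Aperture: f/7.1 → f/6.3 → f/5.6 → f/5 → f/4.5 → f/4 → f/3.5 → f/3.2 → f/2.8 → f/2.5 → f/2.2 — 3 1/3 stops larger aperture (brighter).
Net so far: 2 stops darker. Shutter speed: 2 → 2.5 → 3.2 → 4 → 5 → 6 → 8.

8 s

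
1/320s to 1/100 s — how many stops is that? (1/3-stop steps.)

1/320 → 1/250 → 1/200 → 1/160 → 1/125 → 1/100 — count the steps: 5 third-stops = 1 2/3 stops.

1 2/3 stops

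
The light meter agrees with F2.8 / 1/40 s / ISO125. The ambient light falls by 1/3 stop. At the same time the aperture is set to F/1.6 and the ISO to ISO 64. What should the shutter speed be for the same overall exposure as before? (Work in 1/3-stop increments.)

Scene light: 1/3 stop darker.
Aperture: f/2.8 → f/2.5 → f/2.2 → f/2 → f/1.8 → f/1.6 — 1 2/3 stops larger aperture (brighter).
ISO: 125 → 100 → 80 → 64 — 1 stop dropped (darker).
Net so far: 1/3 stop brighter. Shutter speed: 1/40 → 1/50.

1/50s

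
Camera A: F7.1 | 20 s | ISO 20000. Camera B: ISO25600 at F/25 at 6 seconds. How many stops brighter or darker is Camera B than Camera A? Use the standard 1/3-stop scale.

5 stops darker

Aperture: f/7.1 → f/8 → f/9 → f/10 → f/11 → f/13 → f/14 → f/16 → f/18 → f/20 → f/22 → f/25 — 3 2/3 stops stopped down (darker).
Shutter speed: 20 → 15 → 13 → 10 → 8 → 6 — 1 2/3 stops shorter (darker).
ISO: 20000 → 25600 — 1/3 stop higher (brighter).
Net: −3 2/3 −1 2/3 +1/3 = −5 stops.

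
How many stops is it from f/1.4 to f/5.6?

4 stops

f/1.4 → f/2 → f/2.8 → f/4 → f/5.6 — count the steps: 4 stops.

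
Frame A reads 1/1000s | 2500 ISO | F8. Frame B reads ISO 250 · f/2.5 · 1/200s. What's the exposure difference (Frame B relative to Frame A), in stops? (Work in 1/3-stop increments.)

2 1/3 stops brighter

Aperture: f/8 → f/7.1 → f/6.3 → f/5.6 → f/5 → f/4.5 → f/4 → f/3.5 → f/3.2 → f/2.8 → f/2.5 — 3 1/3 stops wider (brighter).
Shutter speed: 1/1000 → 1/800 → 1/640 → 1/500 → 1/400 → 1/320 → 1/250 → 1/200 — 2 1/3 stops slower (brighter).
ISO: 2500 → 2000 → 1600 → 1250 → 1000 → 800 → 640 → 500 → 400 → 320 → 250 — 3 1/3 stops lower (darker).
Net: +3 1/3 +2 1/3 −3 1/3 = +2 1/3 stops.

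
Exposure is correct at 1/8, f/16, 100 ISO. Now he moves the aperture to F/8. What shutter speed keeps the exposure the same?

Aperture: f/16 → f/11 → f/8 — 2 stops opened up (brighter).
Need 2 stops darker from the shutter speed: 1/8 → 1/15 → 1/30.

1/30s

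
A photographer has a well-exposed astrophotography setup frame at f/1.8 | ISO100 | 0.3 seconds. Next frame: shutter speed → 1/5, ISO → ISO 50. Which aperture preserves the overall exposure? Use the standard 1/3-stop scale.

f/1.0

Shutter speed: 0.3 → 1/4 → 1/5 — 2/3 stop shorter (darker).
ISO: 100 → 80 → 64 → 50 — 1 stop dropped (darker).
Net change so far: 1 2/3 stops darker. Offset with the aperture: f/1.8 → f/1.6 → f/1.4 → f/1.2 → f/1.1 → f/1.0.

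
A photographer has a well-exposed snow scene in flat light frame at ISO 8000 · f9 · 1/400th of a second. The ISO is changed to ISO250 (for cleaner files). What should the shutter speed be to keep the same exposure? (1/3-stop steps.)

ISO: 8000 → 6400 → 5000 → 4000 → 3200 → 2500 → 2000 → 1600 → 1250 → 1000 → 800 → 640 → 500 → 400 → 320 → 250 — 5 stops dropped (darker).
Need 5 stops brighter from the shutter speed: 1/400 → 1/320 → 1/250 → 1/200 → 1/160 → 1/125 → 1/100 → 1/80 → 1/60 → 1/50 → 1/40 → 1/30 → 1/25 → 1/20 → 1/15 → 1/13.

1/13s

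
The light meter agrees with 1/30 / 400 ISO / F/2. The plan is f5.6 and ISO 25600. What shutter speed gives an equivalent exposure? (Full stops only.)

1/250s

Aperture: f/2 → f/2.8 → f/4 → f/5.6 — 3 stops smaller aperture (darker).
ISO: 400 → 800 → 1600 → 3200 → 6400 → 12800 → 25600 — 6 stops higher (brighter).
Net change so far: 3 stops brighter. Offset with the shutter speed: 1/30 → 1/60 → 1/125 → 1/250.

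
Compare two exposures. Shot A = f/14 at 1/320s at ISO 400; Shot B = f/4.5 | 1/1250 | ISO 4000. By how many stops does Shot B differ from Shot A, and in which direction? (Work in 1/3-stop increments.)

Aperture: f/14 → f/13 → f/11 → f/10 → f/9 → f/8 → f/7.1 → f/6.3 → f/5.6 → f/5 → f/4.5 — 3 1/3 stops larger aperture (brighter).
Shutter speed: 1/320 → 1/400 → 1/500 → 1/640 → 1/800 → 1/1000 → 1/1250 — 2 stops faster (darker).
ISO: 400 → 500 → 640 → 800 → 1000 → 1250 → 1600 → 2000 → 2500 → 3200 → 4000 — 3 1/3 stops higher (brighter).
Net: +3 1/3 −2 +3 1/3 = +4 2/3 stops.

4 2/3 stops brighter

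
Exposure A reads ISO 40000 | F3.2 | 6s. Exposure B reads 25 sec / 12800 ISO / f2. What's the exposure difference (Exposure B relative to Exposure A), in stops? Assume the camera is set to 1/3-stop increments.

1 2/3 stops brighter

Aperture: f/3.2 → f/2.8 → f/2.5 → f/2.2 → f/2 — 1 1/3 stops larger aperture (brighter).
Shutter speed: 6 → 8 → 10 → 13 → 15 → 20 → 25 — 2 stops longer (brighter).
ISO: 40000 → 32000 → 25600 → 20000 → 16000 → 12800 — 1 2/3 stops dropped (darker).
Net: +1 1/3 +2 −1 2/3 = +1 2/3 stops.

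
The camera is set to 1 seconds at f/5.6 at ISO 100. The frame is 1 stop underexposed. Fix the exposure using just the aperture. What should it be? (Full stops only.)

Underexposed by 1 stop → need 1 stop brighter.
Aperture: f/5.6 → f/4.

f/4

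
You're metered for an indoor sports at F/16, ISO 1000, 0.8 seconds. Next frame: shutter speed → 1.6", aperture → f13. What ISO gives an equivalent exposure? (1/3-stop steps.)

Shutter speed: 0.8 → 1 → 1.3 → 1.6 — 1 stop slower (brighter).
Aperture: f/16 → f/14 → f/13 — 2/3 stop wider (brighter).
Net change so far: 1 2/3 stops brighter. Offset with the ISO: 1000 → 800 → 640 → 500 → 400 → 320.

ISO 320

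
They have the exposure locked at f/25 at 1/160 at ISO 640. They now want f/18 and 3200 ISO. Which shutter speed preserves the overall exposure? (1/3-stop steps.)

Aperture: f/25 → f/22 → f/20 → f/18 — 1 stop larger aperture (brighter).
ISO: 640 → 800 → 1000 → 1250 → 1600 → 2000 → 2500 → 3200 — 2 1/3 stops higher (brighter).
Net change so far: 3 1/3 stops brighter. Offset with the shutter speed: 1/160 → 1/200 → 1/250 → 1/320 → 1/400 → 1/500 → 1/640 → 1/800 → 1/1000 → 1/1250 → 1/1600.

1/1600s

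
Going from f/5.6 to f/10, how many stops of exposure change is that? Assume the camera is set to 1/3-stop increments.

1 2/3 stops

f/5.6 → f/6.3 → f/7.1 → f/8 → f/9 → f/10 — count the steps: 5 third-stops = 1 2/3 stops.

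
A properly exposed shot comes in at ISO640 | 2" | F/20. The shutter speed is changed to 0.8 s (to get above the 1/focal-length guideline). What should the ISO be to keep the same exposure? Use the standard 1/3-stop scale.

ISO 1600

Shutter speed: 2 → 1.6 → 1.3 → 1 → 0.8 — 1 1/3 stops faster (darker).
Need 1 1/3 stops brighter from the ISO: 640 → 800 → 1000 → 1250 → 1600.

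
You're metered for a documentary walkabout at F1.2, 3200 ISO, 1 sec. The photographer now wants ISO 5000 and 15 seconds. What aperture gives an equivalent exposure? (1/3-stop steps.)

f/6.3

ISO: 3200 → 4000 → 5000 — 2/3 stop raised (brighter).
Shutter speed: 1 → 1.3 → 1.6 → 2 → 2.5 → 3.2 → 4 → 5 → 6 → 8 → 10 → 13 → 15 — 4 stops longer (brighter).
Net change so far: 4 2/3 stops brighter. Offset with the aperture: f/1.2 → f/1.4 → f/1.6 → f/1.8 → f/2 → f/2.2 → f/2.5 → f/2.8 → f/3.2 → f/3.5 → f/4 → f/4.5 → f/5 → f/5.6 → f/6.3.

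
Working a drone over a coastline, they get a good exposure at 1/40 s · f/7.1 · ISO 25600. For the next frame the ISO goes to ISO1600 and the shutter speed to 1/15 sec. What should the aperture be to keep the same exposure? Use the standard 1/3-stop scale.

ISO: 25600 → 20000 → 16000 → 12800 → 10000 → 8000 → 6400 → 5000 → 4000 → 3200 → 2500 → 2000 → 1600 — 4 stops dropped (darker).
Shutter speed: 1/40 → 1/30 → 1/25 → 1/20 → 1/15 — 1 1/3 stops longer (brighter).
Net change so far: 2 2/3 stops darker. Offset with the aperture: f/7.1 → f/6.3 → f/5.6 → f/5 → f/4.5 → f/4 → f/3.5 → f/3.2 → f/2.8.

f/2.8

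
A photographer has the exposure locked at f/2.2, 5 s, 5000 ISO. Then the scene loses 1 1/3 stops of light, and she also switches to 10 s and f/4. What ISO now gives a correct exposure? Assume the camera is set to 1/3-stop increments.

Scene light: 1 1/3 stops darker.
Shutter speed: 5 → 6 → 8 → 10 — 1 stop longer (brighter).
Aperture: f/2.2 → f/2.5 → f/2.8 → f/3.2 → f/3.5 → f/4 — 1 2/3 stops stopped down (darker).
Net so far: 2 stops darker. ISO: 5000 → 6400 → 8000 → 10000 → 12800 → 16000 → 20000.

ISO 20000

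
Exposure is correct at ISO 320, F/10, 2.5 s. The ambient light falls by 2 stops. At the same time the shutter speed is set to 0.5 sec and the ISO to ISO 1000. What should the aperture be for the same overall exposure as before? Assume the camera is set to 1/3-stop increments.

Scene light: 2 stops darker.
Shutter speed: 2.5 → 2 → 1.6 → 1.3 → 1 → 0.8 → 0.6 → 0.5 — 2 1/3 stops shorter (darker).
ISO: 320 → 400 → 500 → 640 → 800 → 1000 — 1 2/3 stops raised (brighter).
Net so far: 2 2/3 stops darker. Aperture: f/10 → f/9 → f/8 → f/7.1 → f/6.3 → f/5.6 → f/5 → f/4.5 → f/4.

f/4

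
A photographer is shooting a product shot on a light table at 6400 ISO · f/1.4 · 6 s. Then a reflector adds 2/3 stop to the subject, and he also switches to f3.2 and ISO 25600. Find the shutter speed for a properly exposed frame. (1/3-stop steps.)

5 s

Scene light: 2/3 stop brighter.
Aperture: f/1.4 → f/1.6 → f/1.8 → f/2 → f/2.2 → f/2.5 → f/2.8 → f/3.2 — 2 1/3 stops stopped down (darker).
ISO: 6400 → 8000 → 10000 → 12800 → 16000 → 20000 → 25600 — 2 stops higher (brighter).
Net so far: 1/3 stop brighter. Shutter speed: 6 → 5.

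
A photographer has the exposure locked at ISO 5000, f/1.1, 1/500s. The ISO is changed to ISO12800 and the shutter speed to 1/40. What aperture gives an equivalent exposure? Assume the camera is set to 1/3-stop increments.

ISO: 5000 → 6400 → 8000 → 10000 → 12800 — 1 1/3 stops higher (brighter).
Shutter speed: 1/500 → 1/400 → 1/320 → 1/250 → 1/200 → 1/160 → 1/125 → 1/100 → 1/80 → 1/60 → 1/50 → 1/40 — 3 2/3 stops slower (brighter).
Net change so far: 5 stops brighter. Offset with the aperture: f/1.1 → f/1.2 → f/1.4 → f/1.6 → f/1.8 → f/2 → f/2.2 → f/2.5 → f/2.8 → f/3.2 → f/3.5 → f/4 → f/4.5 → f/5 → f/5.6 → f/6.3.

f/6.3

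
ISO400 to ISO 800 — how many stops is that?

1 stop

400 → 800 — count the steps: 1 stop.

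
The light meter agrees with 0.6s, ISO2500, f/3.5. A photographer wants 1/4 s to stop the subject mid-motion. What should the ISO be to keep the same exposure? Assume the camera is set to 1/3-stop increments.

Shutter speed: 0.6 → 0.5 → 0.4 → 0.3 → 1/4 — 1 1/3 stops faster (darker).
Need 1 1/3 stops brighter from the ISO: 2500 → 3200 → 4000 → 5000 → 6400.

ISO 6400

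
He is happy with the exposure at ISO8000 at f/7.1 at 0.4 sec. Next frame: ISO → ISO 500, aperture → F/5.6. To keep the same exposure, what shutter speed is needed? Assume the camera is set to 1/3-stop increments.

4 s

ISO: 8000 → 6400 → 5000 → 4000 → 3200 → 2500 → 2000 → 1600 → 1250 → 1000 → 800 → 640 → 500 — 4 stops lower (darker).
Aperture: f/7.1 → f/6.3 → f/5.6 — 2/3 stop wider (brighter).
Net change so far: 3 1/3 stops darker. Offset with the shutter speed: 0.4 → 0.5 → 0.6 → 0.8 → 1 → 1.3 → 1.6 → 2 → 2.5 → 3.2 → 4.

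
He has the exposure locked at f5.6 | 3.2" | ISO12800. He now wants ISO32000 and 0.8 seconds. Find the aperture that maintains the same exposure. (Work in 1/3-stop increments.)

ISO: 12800 → 16000 → 20000 → 25600 → 32000 — 1 1/3 stops raised (brighter).
Shutter speed: 3.2 → 2.5 → 2 → 1.6 → 1.3 → 1 → 0.8 — 2 stops shorter (darker).
Net change so far: 2/3 stop darker. Offset with the aperture: f/5.6 → f/5 → f/4.5.

f/4.5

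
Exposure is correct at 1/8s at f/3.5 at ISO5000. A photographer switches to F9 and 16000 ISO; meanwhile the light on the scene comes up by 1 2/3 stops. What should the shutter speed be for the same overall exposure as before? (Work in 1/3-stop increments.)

Scene light: 1 2/3 stops brighter.
Aperture: f/3.5 → f/4 → f/4.5 → f/5 → f/5.6 → f/6.3 → f/7.1 → f/8 → f/9 — 2 2/3 stops smaller aperture (darker).
ISO: 5000 → 6400 → 8000 → 10000 → 12800 → 16000 — 1 2/3 stops higher (brighter).
Net so far: 2/3 stop brighter. Shutter speed: 1/8 → 1/10 → 1/13.

1/13s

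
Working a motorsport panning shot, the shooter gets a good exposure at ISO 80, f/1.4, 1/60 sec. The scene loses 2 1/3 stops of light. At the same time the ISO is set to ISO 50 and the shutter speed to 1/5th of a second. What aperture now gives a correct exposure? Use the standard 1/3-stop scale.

Scene light: 2 1/3 stops darker.
ISO: 80 → 64 → 50 — 2/3 stop lower (darker).
Shutter speed: 1/60 → 1/50 → 1/40 → 1/30 → 1/25 → 1/20 → 1/15 → 1/13 → 1/10 → 1/8 → 1/6 → 1/5 — 3 2/3 stops slower (brighter).
Net so far: 2/3 stop brighter. Aperture: f/1.4 → f/1.6 → f/1.8.

f/1.8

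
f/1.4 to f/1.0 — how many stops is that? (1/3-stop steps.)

f/1.4 → f/1.2 → f/1.1 → f/1.0 — count the steps: 3 third-stops = 1 stop.

1 stop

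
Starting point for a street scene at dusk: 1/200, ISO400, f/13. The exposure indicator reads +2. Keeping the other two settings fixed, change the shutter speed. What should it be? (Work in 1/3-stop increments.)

Overexposed by 2 stops → need 2 stops darker.
Shutter speed: 1/200 → 1/250 → 1/320 → 1/400 → 1/500 → 1/640 → 1/800.

1/800s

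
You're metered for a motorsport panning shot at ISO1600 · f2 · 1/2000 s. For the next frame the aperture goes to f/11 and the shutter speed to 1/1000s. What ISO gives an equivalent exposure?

ISO 25600

Aperture: f/2 → f/2.8 → f/4 → f/5.6 → f/8 → f/11 — 5 stops smaller aperture (darker).
Shutter speed: 1/2000 → 1/1000 — 1 stop longer (brighter).
Net change so far: 4 stops darker. Offset with the ISO: 1600 → 3200 → 6400 → 12800 → 25600.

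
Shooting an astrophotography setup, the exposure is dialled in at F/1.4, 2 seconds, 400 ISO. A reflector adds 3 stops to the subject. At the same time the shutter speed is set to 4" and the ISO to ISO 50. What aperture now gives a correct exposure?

Scene light: 3 stops brighter.
Shutter speed: 2 → 4 — 1 stop longer (brighter).
ISO: 400 → 200 → 100 → 50 — 3 stops dropped (darker).
Net so far: 1 stop brighter. Aperture: f/1.4 → f/2.

f/2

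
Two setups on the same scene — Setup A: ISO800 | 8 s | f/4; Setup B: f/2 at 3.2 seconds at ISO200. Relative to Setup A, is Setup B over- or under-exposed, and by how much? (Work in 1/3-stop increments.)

1 1/3 stops darker

Aperture: f/4 → f/3.5 → f/3.2 → f/2.8 → f/2.5 → f/2.2 → f/2 — 2 stops opened up (brighter).
Shutter speed: 8 → 6 → 5 → 4 → 3.2 — 1 1/3 stops faster (darker).
ISO: 800 → 640 → 500 → 400 → 320 → 250 → 200 — 2 stops lower (darker).
Net: +2 −1 1/3 −2 = −1 1/3 stops.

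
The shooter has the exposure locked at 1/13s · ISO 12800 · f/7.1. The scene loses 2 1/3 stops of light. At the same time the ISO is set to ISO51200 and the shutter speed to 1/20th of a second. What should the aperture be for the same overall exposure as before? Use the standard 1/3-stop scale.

f/5

Scene light: 2 1/3 stops darker.
ISO: 12800 → 16000 → 20000 → 25600 → 32000 → 40000 → 51200 — 2 stops raised (brighter).
Shutter speed: 1/13 → 1/15 → 1/20 — 2/3 stop shorter (darker).
Net so far: 1 stop darker. Aperture: f/7.1 → f/6.3 → f/5.6 → f/5.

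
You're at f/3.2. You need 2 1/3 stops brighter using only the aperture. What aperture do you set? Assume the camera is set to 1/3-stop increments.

Aperture: f/3.2 → f/2.8 → f/2.5 → f/2.2 → f/2 → f/1.8 → f/1.6 → f/1.4 — 2 1/3 stops opened up (brighter).

f/1.4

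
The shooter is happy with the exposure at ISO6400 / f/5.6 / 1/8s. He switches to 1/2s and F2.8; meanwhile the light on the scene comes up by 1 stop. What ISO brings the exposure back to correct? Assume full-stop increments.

ISO 200

Scene light: 1 stop brighter.
Shutter speed: 1/8 → 1/4 → 1/2 — 2 stops longer (brighter).
Aperture: f/5.6 → f/4 → f/2.8 — 2 stops opened up (brighter).
Net so far: 5 stops brighter. ISO: 6400 → 3200 → 1600 → 800 → 400 → 200.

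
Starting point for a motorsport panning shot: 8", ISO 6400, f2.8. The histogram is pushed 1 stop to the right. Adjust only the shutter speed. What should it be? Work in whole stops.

4 s

Overexposed by 1 stop → need 1 stop darker.
Shutter speed: 8 → 4.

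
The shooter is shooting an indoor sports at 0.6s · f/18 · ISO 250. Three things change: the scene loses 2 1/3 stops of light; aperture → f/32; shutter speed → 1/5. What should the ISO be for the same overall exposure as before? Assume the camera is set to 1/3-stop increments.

Scene light: 2 1/3 stops darker.
Aperture: f/18 → f/20 → f/22 → f/25 → f/29 → f/32 — 1 2/3 stops stopped down (darker).
Shutter speed: 0.6 → 0.5 → 0.4 → 0.3 → 1/4 → 1/5 — 1 2/3 stops shorter (darker).
Net so far: 5 2/3 stops darker. ISO: 250 → 320 → 400 → 500 → 640 → 800 → 1000 → 1250 → 1600 → 2000 → 2500 → 3200 → 4000 → 5000 → 6400 → 8000 → 10000 → 12800.

ISO 12800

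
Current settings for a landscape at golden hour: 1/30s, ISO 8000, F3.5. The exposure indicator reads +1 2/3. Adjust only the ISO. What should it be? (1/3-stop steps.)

Overexposed by 1 2/3 stops → need 1 2/3 stops darker.
ISO: 8000 → 6400 → 5000 → 4000 → 3200 → 2500.

ISO 2500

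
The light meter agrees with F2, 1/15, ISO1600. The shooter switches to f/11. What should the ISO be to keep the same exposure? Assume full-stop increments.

Aperture: f/2 → f/2.8 → f/4 → f/5.6 → f/8 → f/11 — 5 stops smaller aperture (darker).
Need 5 stops brighter from the ISO: 1600 → 3200 → 6400 → 12800 → 25600 → 51200.

ISO 51200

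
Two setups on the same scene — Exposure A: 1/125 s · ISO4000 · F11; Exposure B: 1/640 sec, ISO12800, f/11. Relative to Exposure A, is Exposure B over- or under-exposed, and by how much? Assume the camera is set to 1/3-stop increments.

Aperture: unchanged.
Shutter speed: 1/125 → 1/160 → 1/200 → 1/250 → 1/320 → 1/400 → 1/500 → 1/640 — 2 1/3 stops faster (darker).
ISO: 4000 → 5000 → 6400 → 8000 → 10000 → 12800 — 1 2/3 stops higher (brighter).
Net: −2 1/3 +1 2/3 = −2/3 stops.

2/3 stop darker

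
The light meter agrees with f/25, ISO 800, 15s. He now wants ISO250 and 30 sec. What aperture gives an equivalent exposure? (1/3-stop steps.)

f/20

ISO: 800 → 640 → 500 → 400 → 320 → 250 — 1 2/3 stops dropped (darker).
Shutter speed: 15 → 20 → 25 → 30 — 1 stop longer (brighter).
Net change so far: 2/3 stop darker. Offset with the aperture: f/25 → f/22 → f/20.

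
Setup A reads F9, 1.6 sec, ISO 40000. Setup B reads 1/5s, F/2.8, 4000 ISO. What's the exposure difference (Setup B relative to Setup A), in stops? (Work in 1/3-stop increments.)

Aperture: f/9 → f/8 → f/7.1 → f/6.3 → f/5.6 → f/5 → f/4.5 → f/4 → f/3.5 → f/3.2 → f/2.8 — 3 1/3 stops wider (brighter).
Shutter speed: 1.6 → 1.3 → 1 → 0.8 → 0.6 → 0.5 → 0.4 → 0.3 → 1/4 → 1/5 — 3 stops faster (darker).
ISO: 40000 → 32000 → 25600 → 20000 → 16000 → 12800 → 10000 → 8000 → 6400 → 5000 → 4000 — 3 1/3 stops lower (darker).
Net: +3 1/3 −3 −3 1/3 = −3 stops.

3 stops darker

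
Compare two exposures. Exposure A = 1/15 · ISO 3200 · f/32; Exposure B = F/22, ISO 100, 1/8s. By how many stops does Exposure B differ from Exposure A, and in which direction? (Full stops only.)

Aperture: f/32 → f/22 — 1 stop opened up (brighter).
Shutter speed: 1/15 → 1/8 — 1 stop slower (brighter).
ISO: 3200 → 1600 → 800 → 400 → 200 → 100 — 5 stops lower (darker).
Net: +1 +1 −5 = −3 stops.

3 stops darker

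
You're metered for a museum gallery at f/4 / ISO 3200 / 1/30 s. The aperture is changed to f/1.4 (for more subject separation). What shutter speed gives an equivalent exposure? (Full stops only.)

1/250s

Aperture: f/4 → f/2.8 → f/2 → f/1.4 — 3 stops wider (brighter).
Need 3 stops darker from the shutter speed: 1/30 → 1/60 → 1/125 → 1/250.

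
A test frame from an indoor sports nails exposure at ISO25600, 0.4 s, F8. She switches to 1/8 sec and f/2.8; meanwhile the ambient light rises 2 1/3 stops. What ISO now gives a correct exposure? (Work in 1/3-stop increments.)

Scene light: 2 1/3 stops brighter.
Shutter speed: 0.4 → 0.3 → 1/4 → 1/5 → 1/6 → 1/8 — 1 2/3 stops shorter (darker).
Aperture: f/8 → f/7.1 → f/6.3 → f/5.6 → f/5 → f/4.5 → f/4 → f/3.5 → f/3.2 → f/2.8 — 3 stops opened up (brighter).
Net so far: 3 2/3 stops brighter. ISO: 25600 → 20000 → 16000 → 12800 → 10000 → 8000 → 6400 → 5000 → 4000 → 3200 → 2500 → 2000.

ISO 2000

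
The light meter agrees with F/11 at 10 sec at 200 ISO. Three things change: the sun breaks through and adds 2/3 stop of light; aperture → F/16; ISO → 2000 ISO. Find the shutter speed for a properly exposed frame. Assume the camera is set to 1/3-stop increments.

1.3 s

Scene light: 2/3 stop brighter.
Aperture: f/11 → f/13 → f/14 → f/16 — 1 stop smaller aperture (darker).
ISO: 200 → 250 → 320 → 400 → 500 → 640 → 800 → 1000 → 1250 → 1600 → 2000 — 3 1/3 stops raised (brighter).
Net so far: 3 stops brighter. Shutter speed: 10 → 8 → 6 → 5 → 4 → 3.2 → 2.5 → 2 → 1.6 → 1.3.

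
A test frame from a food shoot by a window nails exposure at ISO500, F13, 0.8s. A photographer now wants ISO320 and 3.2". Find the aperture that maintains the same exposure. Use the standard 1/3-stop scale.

f/20

ISO: 500 → 400 → 320 — 2/3 stop lower (darker).
Shutter speed: 0.8 → 1 → 1.3 → 1.6 → 2 → 2.5 → 3.2 — 2 stops slower (brighter).
Net change so far: 1 1/3 stops brighter. Offset with the aperture: f/13 → f/14 → f/16 → f/18 → f/20.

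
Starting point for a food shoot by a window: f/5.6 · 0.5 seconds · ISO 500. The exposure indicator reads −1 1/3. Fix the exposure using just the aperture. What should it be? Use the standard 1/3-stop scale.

Underexposed by 1 1/3 stops → need 1 1/3 stops brighter.
Aperture: f/5.6 → f/5 → f/4.5 → f/4 → f/3.5.

f/3.5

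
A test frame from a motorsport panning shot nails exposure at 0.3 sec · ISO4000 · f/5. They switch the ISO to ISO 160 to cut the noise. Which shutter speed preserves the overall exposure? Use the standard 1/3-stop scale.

8 s

ISO: 4000 → 3200 → 2500 → 2000 → 1600 → 1250 → 1000 → 800 → 640 → 500 → 400 → 320 → 250 → 200 → 160 — 4 2/3 stops dropped (darker).
Need 4 2/3 stops brighter from the shutter speed: 0.3 → 0.4 → 0.5 → 0.6 → 0.8 → 1 → 1.3 → 1.6 → 2 → 2.5 → 3.2 → 4 → 5 → 6 → 8.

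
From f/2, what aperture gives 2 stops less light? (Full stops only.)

f/4

Aperture: f/2 → f/2.8 → f/4 — 2 stops narrower (darker).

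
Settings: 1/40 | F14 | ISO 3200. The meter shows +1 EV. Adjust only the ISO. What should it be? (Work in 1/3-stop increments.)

ISO 1600

Overexposed by 1 stop → need 1 stop darker.
ISO: 3200 → 2500 → 2000 → 1600.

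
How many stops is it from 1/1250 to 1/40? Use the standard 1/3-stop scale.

1/1250 → 1/1000 → 1/800 → 1/640 → 1/500 → 1/400 → 1/320 → 1/250 → 1/200 → 1/160 → 1/125 → 1/100 → 1/80 → 1/60 → 1/50 → 1/40 — count the steps: 15 third-stops = 5 stops.

5 stops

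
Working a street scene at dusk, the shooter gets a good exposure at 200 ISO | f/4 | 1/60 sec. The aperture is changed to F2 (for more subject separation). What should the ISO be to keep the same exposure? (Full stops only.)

ISO 50

Aperture: f/4 → f/2.8 → f/2 — 2 stops wider (brighter).
Need 2 stops darker from the ISO: 200 → 100 → 50.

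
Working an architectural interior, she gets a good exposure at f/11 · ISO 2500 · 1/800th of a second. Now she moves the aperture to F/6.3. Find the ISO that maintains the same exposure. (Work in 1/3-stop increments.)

ISO 800

Aperture: f/11 → f/10 → f/9 → f/8 → f/7.1 → f/6.3 — 1 2/3 stops larger aperture (brighter).
Need 1 2/3 stops darker from the ISO: 2500 → 2000 → 1600 → 1250 → 1000 → 800.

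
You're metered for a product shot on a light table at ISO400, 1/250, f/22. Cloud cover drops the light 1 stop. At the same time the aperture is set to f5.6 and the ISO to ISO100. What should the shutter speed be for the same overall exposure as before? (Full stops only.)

Scene light: 1 stop darker.
Aperture: f/22 → f/16 → f/11 → f/8 → f/5.6 — 4 stops opened up (brighter).
ISO: 400 → 200 → 100 — 2 stops dropped (darker).
Net so far: 1 stop brighter. Shutter speed: 1/250 → 1/500.

1/500s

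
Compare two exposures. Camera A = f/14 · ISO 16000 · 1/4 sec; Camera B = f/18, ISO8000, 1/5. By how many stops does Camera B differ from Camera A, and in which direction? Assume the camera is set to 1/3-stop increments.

Aperture: f/14 → f/16 → f/18 — 2/3 stop stopped down (darker).
Shutter speed: 1/4 → 1/5 — 1/3 stop faster (darker).
ISO: 16000 → 12800 → 10000 → 8000 — 1 stop lower (darker).
Net: −2/3 −1/3 −1 = −2 stops.

2 stops darker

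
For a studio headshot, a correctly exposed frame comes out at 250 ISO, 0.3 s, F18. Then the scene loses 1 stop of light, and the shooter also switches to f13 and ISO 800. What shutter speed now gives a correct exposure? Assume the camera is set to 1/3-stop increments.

1/10s

Scene light: 1 stop darker.
Aperture: f/18 → f/16 → f/14 → f/13 — 1 stop opened up (brighter).
ISO: 250 → 320 → 400 → 500 → 640 → 800 — 1 2/3 stops raised (brighter).
Net so far: 1 2/3 stops brighter. Shutter speed: 0.3 → 1/4 → 1/5 → 1/6 → 1/8 → 1/10.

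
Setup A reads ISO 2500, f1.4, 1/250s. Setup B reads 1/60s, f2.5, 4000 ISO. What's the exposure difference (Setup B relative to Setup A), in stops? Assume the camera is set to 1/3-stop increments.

Aperture: f/1.4 → f/1.6 → f/1.8 → f/2 → f/2.2 → f/2.5 — 1 2/3 stops narrower (darker).
Shutter speed: 1/250 → 1/200 → 1/160 → 1/125 → 1/100 → 1/80 → 1/60 — 2 stops longer (brighter).
ISO: 2500 → 3200 → 4000 — 2/3 stop higher (brighter).
Net: −1 2/3 +2 +2/3 = +1 stop.

1 stop brighter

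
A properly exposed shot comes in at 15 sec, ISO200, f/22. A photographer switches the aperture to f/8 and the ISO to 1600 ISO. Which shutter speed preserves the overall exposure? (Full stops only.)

1/4s

Aperture: f/22 → f/16 → f/11 → f/8 — 3 stops opened up (brighter).
ISO: 200 → 400 → 800 → 1600 — 3 stops raised (brighter).
Net change so far: 6 stops brighter. Offset with the shutter speed: 15 → 8 → 4 → 2 → 1 → 1/2 → 1/4.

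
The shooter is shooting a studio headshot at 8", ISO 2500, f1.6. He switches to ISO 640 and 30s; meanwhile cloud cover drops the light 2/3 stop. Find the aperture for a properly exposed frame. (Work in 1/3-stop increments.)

f/1.2

Scene light: 2/3 stop darker.
ISO: 2500 → 2000 → 1600 → 1250 → 1000 → 800 → 640 — 2 stops lower (darker).
Shutter speed: 8 → 10 → 13 → 15 → 20 → 25 → 30 — 2 stops longer (brighter).
Net so far: 2/3 stop darker. Aperture: f/1.6 → f/1.4 → f/1.2.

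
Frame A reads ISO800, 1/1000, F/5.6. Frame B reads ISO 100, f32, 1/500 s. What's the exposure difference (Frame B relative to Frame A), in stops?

Aperture: f/5.6 → f/8 → f/11 → f/16 → f/22 → f/32 — 5 stops stopped down (darker).
Shutter speed: 1/1000 → 1/500 — 1 stop slower (brighter).
ISO: 800 → 400 → 200 → 100 — 3 stops lower (darker).
Net: −5 +1 −3 = −7 stops.

7 stops darker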